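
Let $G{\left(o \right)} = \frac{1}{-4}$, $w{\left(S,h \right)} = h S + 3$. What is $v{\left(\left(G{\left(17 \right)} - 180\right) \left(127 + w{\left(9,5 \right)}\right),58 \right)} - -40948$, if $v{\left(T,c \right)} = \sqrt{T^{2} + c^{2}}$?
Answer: $40948 + \frac{\sqrt{15920184449}}{4} \approx 72492.0$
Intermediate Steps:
$w{\left(S,h \right)} = 3 + S h$ ($w{\left(S,h \right)} = S h + 3 = 3 + S h$)
$G{\left(o \right)} = - \frac{1}{4}$
$v{\left(\left(G{\left(17 \right)} - 180\right) \left(127 + w{\left(9,5 \right)}\right),58 \right)} - -40948 = \sqrt{\left(\left(- \frac{1}{4} - 180\right) \left(127 + \left(3 + 9 \cdot 5\right)\right)\right)^{2} + 58^{2}} - -40948 = \sqrt{\left(- \frac{721 \left(127 + \left(3 + 45\right)\right)}{4}\right)^{2} + 3364} + 40948 = \sqrt{\left(- \frac{721 \left(127 + 48\right)}{4}\right)^{2} + 3364} + 40948 = \sqrt{\left(\left(- \frac{721}{4}\right) 175\right)^{2} + 3364} + 40948 = \sqrt{\left(- \frac{126175}{4}\right)^{2} + 3364} + 40948 = \sqrt{\frac{15920130625}{16} + 3364} + 40948 = \sqrt{\frac{15920184449}{16}} + 40948 = \frac{\sqrt{15920184449}}{4} + 40948 = 40948 + \frac{\sqrt{15920184449}}{4}$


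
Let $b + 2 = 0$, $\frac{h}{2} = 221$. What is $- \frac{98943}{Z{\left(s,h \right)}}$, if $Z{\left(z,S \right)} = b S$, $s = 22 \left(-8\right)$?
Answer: $\frac{7611}{68} \approx 111.93$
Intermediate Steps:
$h = 442$ ($h = 2 \cdot 221 = 442$)
$s = -176$
$b = -2$ ($b = -2 + 0 = -2$)
$Z{\left(z,S \right)} = - 2 S$
$- \frac{98943}{Z{\left(s,h \right)}} = - \frac{98943}{\left(-2\right) 442} = - \frac{98943}{-884} = \left(-98943\right) \left(- \frac{1}{884}\right) = \frac{7611}{68}$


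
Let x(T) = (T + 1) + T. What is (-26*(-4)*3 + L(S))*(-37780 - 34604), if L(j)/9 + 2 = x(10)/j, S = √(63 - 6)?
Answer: -21280896 - 4560192*√57/19 ≈ -2.3093e+7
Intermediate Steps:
x(T) = 1 + 2*T (x(T) = (1 + T) + T = 1 + 2*T)
S = √57 ≈ 7.5498
L(j) = -18 + 189/j (L(j) = -18 + 9*((1 + 2*10)/j) = -18 + 9*((1 + 20)/j) = -18 + 9*(21/j) = -18 + 189/j)
(-26*(-4)*3 + L(S))*(-37780 - 34604) = (-26*(-4)*3 + (-18 + 189/(√57)))*(-37780 - 34604) = (104*3 + (-18 + 189*(√57/57)))*(-72384) = (312 + (-18 + 63*√57/19))*(-72384) = (294 + 63*√57/19)*(-72384) = -21280896 - 4560192*√57/19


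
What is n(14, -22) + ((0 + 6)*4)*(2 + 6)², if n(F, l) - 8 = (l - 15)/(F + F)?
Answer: 43195/28 ≈ 1542.7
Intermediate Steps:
n(F, l) = 8 + (-15 + l)/(2*F) (n(F, l) = 8 + (l - 15)/(F + F) = 8 + (-15 + l)/((2*F)) = 8 + (-15 + l)*(1/(2*F)) = 8 + (-15 + l)/(2*F))
n(14, -22) + ((0 + 6)*4)*(2 + 6)² = (½)*(-15 - 22 + 16*14)/14 + ((0 + 6)*4)*(2 + 6)² = (½)*(1/14)*(-15 - 22 + 224) + (6*4)*8² = (½)*(1/14)*187 + 24*64 = 187/28 + 1536 = 43195/28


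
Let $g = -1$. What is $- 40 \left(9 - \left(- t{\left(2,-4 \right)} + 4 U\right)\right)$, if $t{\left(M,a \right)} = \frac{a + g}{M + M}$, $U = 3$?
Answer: $170$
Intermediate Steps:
$t{\left(M,a \right)} = \frac{-1 + a}{2 M}$ ($t{\left(M,a \right)} = \frac{a - 1}{M + M} = \frac{-1 + a}{2 M}$)
$- 40 \left(9 - \left(- t{\left(2,-4 \right)} + 4 U\right)\right) = - 40 \left(9 - \left(12 - \frac{-1 - 4}{2 \cdot 2}\right)\right) = - 40 \left(9 - \left(12 - - \frac{5}{4}\right)\right) = - 40 \left(9 - \frac{53}{4}\right) = \left(-40\right) \left(- \frac{17}{4}\right) = 170$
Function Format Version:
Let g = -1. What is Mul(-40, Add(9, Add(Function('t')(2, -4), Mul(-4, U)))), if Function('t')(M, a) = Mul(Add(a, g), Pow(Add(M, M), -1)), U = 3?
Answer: 170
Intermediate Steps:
Function('t')(M, a) = Mul(Rational(1, 2), Pow(M, -1), Add(-1, a)) (Function('t')(M, a) = Mul(Add(a, -1), Pow(Add(M, M), -1)) = Mul(Add(-1, a), Pow(Mul(2, M), -1)) = Mul(Add(-1, a), Mul(Rational(1, 2), Pow(M, -1))) = Mul(Rational(1, 2), Pow(M, -1), Add(-1, a)))
Mul(-40, Add(9, Add(Function('t')(2, -4), Mul(-4, U)))) = Mul(-40, Add(9, Add(Mul(Rational(1, 2), Pow(2, -1), Add(-1, -4)), Mul(-4, 3)))) = Mul(-40, Add(9, Add(Mul(Rational(1, 2), Rational(1, 2), -5), -12))) = Mul(-40, Add(9, Add(Rational(-5, 4), -12))) = Mul(-40, Add(9, Rational(-53, 4))) = Mul(-40, Rational(-17, 4)) = 170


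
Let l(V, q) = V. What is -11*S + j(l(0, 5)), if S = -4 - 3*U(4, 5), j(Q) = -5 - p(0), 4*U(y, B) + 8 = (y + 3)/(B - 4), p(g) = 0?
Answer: 123/4 ≈ 30.750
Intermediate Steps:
U(y, B) = -2 + (3 + y)/(4*(-4 + B)) (U(y, B) = -2 + ((y + 3)/(B - 4))/4 = -2 + ((3 + y)/(-4 + B))/4 = -2 + (3 + y)/(4*(-4 + B)))
j(Q) = -5 (j(Q) = -5 - 1*0 = -5 + 0 = -5)
S = -13/4 (S = -4 - 3*(35 + 4 - 8*5)/(4*(-4 + 5)) = -4 - 3*(35 + 4 - 40)/(4*1) = -4 - 3*(-1)/4 = -4 - 3*(-1/4) = -4 + 3/4 = -13/4 ≈ -3.2500)
-11*S + j(l(0, 5)) = -11*(-13/4) - 5 = 143/4 - 5 = 123/4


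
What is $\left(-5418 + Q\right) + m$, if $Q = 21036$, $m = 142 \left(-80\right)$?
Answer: $4258$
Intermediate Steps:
$m = -11360$
$\left(-5418 + Q\right) + m = \left(-5418 + 21036\right) - 11360 = 15618 - 11360 = 4258$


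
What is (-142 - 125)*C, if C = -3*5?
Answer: 4005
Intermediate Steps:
C = -15
(-142 - 125)*C = (-142 - 125)*(-15) = -267*(-15) = 4005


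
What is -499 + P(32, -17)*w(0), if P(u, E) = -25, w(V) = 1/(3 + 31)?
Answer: -16991/34 ≈ -499.74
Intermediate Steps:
w(V) = 1/34
-499 + P(32, -17)*w(0) = -499 - 25*1/34 = -499 - 25/34 = -16991/34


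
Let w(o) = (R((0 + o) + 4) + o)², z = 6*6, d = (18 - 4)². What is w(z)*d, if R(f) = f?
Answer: 1132096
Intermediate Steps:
d = 196 (d = 14² = 196)
z = 36
w(o) = (4 + 2*o)² (w(o) = (((0 + o) + 4) + o)² = ((o + 4) + o)² = ((4 + o) + o)² = (4 + 2*o)²)
w(z)*d = (4*(2 + 36)²)*196 = (4*38²)*196 = (4*1444)*196 = 5776*196 = 1132096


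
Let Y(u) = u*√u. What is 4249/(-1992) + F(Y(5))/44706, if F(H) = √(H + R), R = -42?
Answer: -4249/1992 + I*√(42 - 5*√5)/44706 ≈ -2.133 + 0.00012418*I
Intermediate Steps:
Y(u) = u^(3/2)
F(H) = √(-42 + H) (F(H) = √(H - 42) = √(-42 + H))
4249/(-1992) + F(Y(5))/44706 = 4249/(-1992) + √(-42 + 5^(3/2))/44706 = 4249*(-1/1992) + √(-42 + 5*√5)*(1/44706) = -4249/1992 + √(-42 + 5*√5)/44706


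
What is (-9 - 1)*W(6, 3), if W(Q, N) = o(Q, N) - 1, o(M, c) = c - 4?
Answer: 20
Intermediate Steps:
o(M, c) = -4 + c
W(Q, N) = -5 + N (W(Q, N) = (-4 + N) - 1 = -5 + N)
(-9 - 1)*W(6, 3) = (-9 - 1)*(-5 + 3) = -10*(-2) = 20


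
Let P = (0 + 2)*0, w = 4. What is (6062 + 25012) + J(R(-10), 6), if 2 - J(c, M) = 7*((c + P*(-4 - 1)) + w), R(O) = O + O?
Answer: 31188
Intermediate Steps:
P = 0 (P = 2*0 = 0)
R(O) = 2*O
J(c, M) = -26 - 7*c (J(c, M) = 2 - 7*((c + 0*(-4 - 1)) + 4) = 2 - 7*((c + 0*(-5)) + 4) = 2 - 7*((c + 0) + 4) = 2 - 7*(c + 4) = 2 - 7*(4 + c) = 2 - (28 + 7*c) = 2 + (-28 - 7*c) = -26 - 7*c)
(6062 + 25012) + J(R(-10), 6) = (6062 + 25012) + (-26 - 14*(-10)) = 31074 + (-26 - 7*(-20)) = 31074 + (-26 + 140) = 31074 + 114 = 31188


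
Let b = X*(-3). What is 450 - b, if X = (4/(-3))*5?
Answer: 430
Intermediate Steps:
X = -20/3 (X = (4*(-1/3))*5 = -4/3*5 = -20/3 ≈ -6.6667)
b = 20 (b = -20/3*(-3) = 20)
450 - b = 450 - 1*20 = 450 - 20 = 430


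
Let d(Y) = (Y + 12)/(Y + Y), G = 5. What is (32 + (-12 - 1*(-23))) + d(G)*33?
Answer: 991/10 ≈ 99.100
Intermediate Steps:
d(Y) = (12 + Y)/(2*Y) (d(Y) = (12 + Y)/((2*Y)) = (12 + Y)*(1/(2*Y)) = (12 + Y)/(2*Y))
(32 + (-12 - 1*(-23))) + d(G)*33 = (32 + (-12 - 1*(-23))) + ((½)*(12 + 5)/5)*33 = (32 + (-12 + 23)) + ((½)*(⅕)*17)*33 = (32 + 11) + (17/10)*33 = 43 + 561/10 = 991/10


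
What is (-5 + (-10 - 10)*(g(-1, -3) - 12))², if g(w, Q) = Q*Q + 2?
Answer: 225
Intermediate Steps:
g(w, Q) = 2 + Q² (g(w, Q) = Q² + 2 = 2 + Q²)
(-5 + (-10 - 10)*(g(-1, -3) - 12))² = (-5 + (-10 - 10)*((2 + (-3)²) - 12))² = (-5 - 20*((2 + 9) - 12))² = (-5 - 20*(11 - 12))² = (-5 - 20*(-1))² = (-5 + 20)² = 15² = 225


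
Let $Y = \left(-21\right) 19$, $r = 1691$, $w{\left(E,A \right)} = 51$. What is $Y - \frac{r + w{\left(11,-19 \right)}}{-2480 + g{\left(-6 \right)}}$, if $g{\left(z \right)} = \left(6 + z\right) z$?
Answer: $- \frac{493889}{1240} \approx -398.3$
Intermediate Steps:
$g{\left(z \right)} = z \left(6 + z\right)$
$Y = -399$
$Y - \frac{r + w{\left(11,-19 \right)}}{-2480 + g{\left(-6 \right)}} = -399 - \frac{1691 + 51}{-2480 - 6 \left(6 - 6\right)} = -399 - \frac{1742}{-2480 - 0} = -399 - \frac{1742}{-2480 + 0} = -399 - \frac{1742}{-2480} = -399 - 1742 \left(- \frac{1}{2480}\right) = -399 - - \frac{871}{1240} = -399 + \frac{871}{1240} = - \frac{493889}{1240}$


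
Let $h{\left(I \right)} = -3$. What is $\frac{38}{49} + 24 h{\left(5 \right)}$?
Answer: $- \frac{3490}{49} \approx -71.224$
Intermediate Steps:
$\frac{38}{49} + 24 h{\left(5 \right)} = \frac{38}{49} + 24 \left(-3\right) = 38 \cdot \frac{1}{49} - 72 = \frac{38}{49} - 72 = - \frac{3490}{49}$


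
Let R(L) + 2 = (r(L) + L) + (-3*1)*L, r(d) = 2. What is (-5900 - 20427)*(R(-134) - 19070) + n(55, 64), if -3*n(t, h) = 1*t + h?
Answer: 1485000643/3 ≈ 4.9500e+8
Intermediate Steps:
n(t, h) = -h/3 - t/3 (n(t, h) = -(1*t + h)/3 = -(t + h)/3 = -(h + t)/3 = -h/3 - t/3)
R(L) = -2*L (R(L) = -2 + ((2 + L) + (-3*1)*L) = -2 + ((2 + L) - 3*L) = -2 + (2 - 2*L) = -2*L)
(-5900 - 20427)*(R(-134) - 19070) + n(55, 64) = (-5900 - 20427)*(-2*(-134) - 19070) + (-⅓*64 - ⅓*55) = -26327*(268 - 19070) + (-64/3 - 55/3) = -26327*(-18802) - 119/3 = 495000254 - 119/3 = 1485000643/3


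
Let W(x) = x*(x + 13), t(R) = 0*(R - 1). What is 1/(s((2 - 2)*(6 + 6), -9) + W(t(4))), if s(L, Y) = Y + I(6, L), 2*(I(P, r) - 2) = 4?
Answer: -⅕ ≈ -0.20000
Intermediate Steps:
I(P, r) = 4 (I(P, r) = 2 + (½)*4 = 2 + 2 = 4)
t(R) = 0 (t(R) = 0*(-1 + R) = 0)
s(L, Y) = 4 + Y (s(L, Y) = Y + 4 = 4 + Y)
W(x) = x*(13 + x)
1/(s((2 - 2)*(6 + 6), -9) + W(t(4))) = 1/((4 - 9) + 0*(13 + 0)) = 1/(-5 + 0*13) = 1/(-5 + 0) = 1/(-5) = -⅕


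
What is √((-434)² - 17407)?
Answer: √170949 ≈ 413.46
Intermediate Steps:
√((-434)² - 17407) = √(188356 - 17407) = √170949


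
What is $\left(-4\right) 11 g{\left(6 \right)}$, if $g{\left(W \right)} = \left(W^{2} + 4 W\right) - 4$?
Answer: $-2464$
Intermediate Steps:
$g{\left(W \right)} = -4 + W^{2} + 4 W$
$\left(-4\right) 11 g{\left(6 \right)} = \left(-4\right) 11 \left(-4 + 6^{2} + 4 \cdot 6\right) = - 44 \left(-4 + 36 + 24\right) = \left(-44\right) 56 = -2464$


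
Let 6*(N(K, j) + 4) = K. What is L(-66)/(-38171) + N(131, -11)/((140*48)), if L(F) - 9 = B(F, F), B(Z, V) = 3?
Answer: 514351/219864960 ≈ 0.0023394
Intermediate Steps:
N(K, j) = -4 + K/6
L(F) = 12 (L(F) = 9 + 3 = 12)
L(-66)/(-38171) + N(131, -11)/((140*48)) = 12/(-38171) + (-4 + (1/6)*131)/((140*48)) = 12*(-1/38171) + (-4 + 131/6)/6720 = -12/38171 + (107/6)*(1/6720) = -12/38171 + 107/40320 = 514351/219864960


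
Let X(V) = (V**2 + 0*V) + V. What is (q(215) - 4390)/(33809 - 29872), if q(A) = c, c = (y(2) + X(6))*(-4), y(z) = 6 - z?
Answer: -4574/3937 ≈ -1.1618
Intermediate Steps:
X(V) = V + V**2 (X(V) = (V**2 + 0) + V = V**2 + V = V + V**2)
c = -184 (c = ((6 - 1*2) + 6*(1 + 6))*(-4) = ((6 - 2) + 6*7)*(-4) = (4 + 42)*(-4) = 46*(-4) = -184)
q(A) = -184
(q(215) - 4390)/(33809 - 29872) = (-184 - 4390)/(33809 - 29872) = -4574/3937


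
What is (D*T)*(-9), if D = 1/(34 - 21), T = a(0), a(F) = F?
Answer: 0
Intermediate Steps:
T = 0
D = 1/13 ≈ 0.076923
(D*T)*(-9) = ((1/13)*0)*(-9) = 0*(-9) = 0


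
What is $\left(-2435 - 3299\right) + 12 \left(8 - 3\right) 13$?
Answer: $-4954$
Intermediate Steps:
$\left(-2435 - 3299\right) + 12 \left(8 - 3\right) 13 = -5734 + 12 \left(8 - 3\right) 13 = -5734 + 12 \cdot 5 \cdot 13 = -5734 + 60 \cdot 13 = -5734 + 780 = -4954$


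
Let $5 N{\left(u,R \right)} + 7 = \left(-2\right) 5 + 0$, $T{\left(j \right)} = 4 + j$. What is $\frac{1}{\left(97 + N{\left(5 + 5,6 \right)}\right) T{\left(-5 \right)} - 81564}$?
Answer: $- \frac{5}{408288} \approx -1.2246 \cdot 10^{-5}$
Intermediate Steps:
$N{\left(u,R \right)} = - \frac{17}{5}$ ($N{\left(u,R \right)} = - \frac{7}{5} + \frac{\left(-2\right) 5 + 0}{5} = - \frac{7}{5} + \frac{-10 + 0}{5} = - \frac{7}{5} + \frac{1}{5} \left(-10\right) = - \frac{7}{5} - 2 = - \frac{17}{5}$)
$\frac{1}{\left(97 + N{\left(5 + 5,6 \right)}\right) T{\left(-5 \right)} - 81564} = \frac{1}{\left(97 - \frac{17}{5}\right) \left(4 - 5\right) - 81564} = \frac{1}{\frac{468}{5} \left(-1\right) - 81564} = \frac{1}{- \frac{468}{5} - 81564} = \frac{1}{- \frac{408288}{5}} = - \frac{5}{408288}$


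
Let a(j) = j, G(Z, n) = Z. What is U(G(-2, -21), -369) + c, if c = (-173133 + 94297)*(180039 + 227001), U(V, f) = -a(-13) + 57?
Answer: -32089405370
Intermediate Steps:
U(V, f) = 70 (U(V, f) = -1*(-13) + 57 = 13 + 57 = 70)
c = -32089405440 (c = -78836*407040 = -32089405440)
U(G(-2, -21), -369) + c = 70 - 32089405440 = -32089405370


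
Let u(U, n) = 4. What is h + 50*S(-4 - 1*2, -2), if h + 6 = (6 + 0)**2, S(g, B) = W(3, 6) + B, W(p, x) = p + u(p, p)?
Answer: 280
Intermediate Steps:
W(p, x) = 4 + p (W(p, x) = p + 4 = 4 + p)
S(g, B) = 7 + B (S(g, B) = (4 + 3) + B = 7 + B)
h = 30 (h = -6 + (6 + 0)**2 = -6 + 6**2 = -6 + 36 = 30)
h + 50*S(-4 - 1*2, -2) = 30 + 50*(7 - 2) = 30 + 50*5 = 30 + 250 = 280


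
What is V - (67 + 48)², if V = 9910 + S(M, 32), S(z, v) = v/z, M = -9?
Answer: -29867/9 ≈ -3318.6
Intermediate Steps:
V = 89158/9 (V = 9910 + 32/(-9) = 9910 + 32*(-⅑) = 9910 - 32/9 = 89158/9 ≈ 9906.4)
V - (67 + 48)² = 89158/9 - (67 + 48)² = 89158/9 - 1*115² = 89158/9 - 1*13225 = 89158/9 - 13225 = -29867/9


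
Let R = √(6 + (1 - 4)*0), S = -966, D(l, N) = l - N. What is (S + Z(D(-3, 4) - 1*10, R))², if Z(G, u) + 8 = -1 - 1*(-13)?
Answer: 925444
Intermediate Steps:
R = √6 (R = √(6 - 3*0) = √(6 + 0) = √6 ≈ 2.4495)
Z(G, u) = 4 (Z(G, u) = -8 + (-1 - 1*(-13)) = -8 + (-1 + 13) = -8 + 12 = 4)
(S + Z(D(-3, 4) - 1*10, R))² = (-966 + 4)² = (-962)² = 925444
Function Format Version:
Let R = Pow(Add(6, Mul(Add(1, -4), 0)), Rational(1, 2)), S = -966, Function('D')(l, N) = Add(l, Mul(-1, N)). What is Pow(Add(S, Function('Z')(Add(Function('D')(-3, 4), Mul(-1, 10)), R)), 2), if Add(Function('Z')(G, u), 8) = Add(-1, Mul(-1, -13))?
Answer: 925444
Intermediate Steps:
R = Pow(6, Rational(1, 2)) (R = Pow(Add(6, Mul(-3, 0)), Rational(1, 2)) = Pow(Add(6, 0), Rational(1, 2)) = Pow(6, Rational(1, 2)) ≈ 2.4495)
Function('Z')(G, u) = 4 (Function('Z')(G, u) = Add(-8, Add(-1, Mul(-1, -13))) = Add(-8, Add(-1, 13)) = Add(-8, 12) = 4)
Pow(Add(S, Function('Z')(Add(Function('D')(-3, 4), Mul(-1, 10)), R)), 2) = Pow(Add(-966, 4), 2) = Pow(-962, 2) = 925444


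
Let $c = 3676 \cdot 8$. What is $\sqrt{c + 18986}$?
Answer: $\sqrt{48394} \approx 219.99$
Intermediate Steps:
$c = 29408$
$\sqrt{c + 18986} = \sqrt{29408 + 18986} = \sqrt{48394}$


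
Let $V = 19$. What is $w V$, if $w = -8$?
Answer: $-152$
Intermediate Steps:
$w V = \left(-8\right) 19 = -152$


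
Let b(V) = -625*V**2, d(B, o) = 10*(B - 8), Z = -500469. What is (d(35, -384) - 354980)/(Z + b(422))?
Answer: 354710/111802969 ≈ 0.0031726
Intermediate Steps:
d(B, o) = -80 + 10*B (d(B, o) = 10*(-8 + B) = -80 + 10*B)
(d(35, -384) - 354980)/(Z + b(422)) = ((-80 + 10*35) - 354980)/(-500469 - 625*422**2) = ((-80 + 350) - 354980)/(-500469 - 625*178084) = (270 - 354980)/(-500469 - 111302500) = -354710/(-111802969) = -354710*(-1/111802969) = 354710/111802969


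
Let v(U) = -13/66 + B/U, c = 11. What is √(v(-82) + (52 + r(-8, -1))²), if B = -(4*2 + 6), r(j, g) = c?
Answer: √29062556358/2706 ≈ 63.000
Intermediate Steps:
r(j, g) = 11
B = -14 (B = -(8 + 6) = -1*14 = -14)
v(U) = -13/66 - 14/U
√(v(-82) + (52 + r(-8, -1))²) = √((-13/66 - 14/(-82)) + (52 + 11)²) = √((-13/66 - 14*(-1/82)) + 63²) = √((-13/66 + 7/41) + 3969) = √(-71/2706 + 3969) = √(10740043/2706) = √29062556358/2706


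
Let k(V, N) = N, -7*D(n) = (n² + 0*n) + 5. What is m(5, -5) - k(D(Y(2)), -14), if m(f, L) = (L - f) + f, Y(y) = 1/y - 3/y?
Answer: 9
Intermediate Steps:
Y(y) = -2/y (Y(y) = 1/y - 3/y = -2/y)
D(n) = -5/7 - n²/7 (D(n) = -((n² + 0*n) + 5)/7 = -((n² + 0) + 5)/7 = -(n² + 5)/7 = -(5 + n²)/7 = -5/7 - n²/7)
m(f, L) = L
m(5, -5) - k(D(Y(2)), -14) = -5 - 1*(-14) = -5 + 14 = 9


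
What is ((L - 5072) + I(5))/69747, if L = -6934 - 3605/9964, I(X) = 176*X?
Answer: -110863069/694959108 ≈ -0.15952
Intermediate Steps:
L = -69093981/9964 (L = -6934 - 3605*1/9964 = -6934 - 3605/9964 = -69093981/9964 ≈ -6934.4)
((L - 5072) + I(5))/69747 = ((-69093981/9964 - 5072) + 176*5)/69747 = (-119631389/9964 + 880)*(1/69747) = -110863069/9964*1/69747 = -110863069/694959108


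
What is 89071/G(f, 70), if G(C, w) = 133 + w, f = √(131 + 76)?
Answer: 89071/203 ≈ 438.77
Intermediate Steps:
f = 3*√23 (f = √207 = 3*√23 ≈ 14.387)
89071/G(f, 70) = 89071/(133 + 70) = 89071/203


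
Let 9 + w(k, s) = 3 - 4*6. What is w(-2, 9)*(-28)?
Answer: 840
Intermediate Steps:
w(k, s) = -30 (w(k, s) = -9 + (3 - 4*6) = -9 + (3 - 24) = -9 - 21 = -30)
w(-2, 9)*(-28) = -30*(-28) = 840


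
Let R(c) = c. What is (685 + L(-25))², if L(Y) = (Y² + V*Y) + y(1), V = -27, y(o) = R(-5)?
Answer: 3920400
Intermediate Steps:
y(o) = -5
L(Y) = -5 + Y² - 27*Y (L(Y) = (Y² - 27*Y) - 5 = -5 + Y² - 27*Y)
(685 + L(-25))² = (685 + (-5 + (-25)² - 27*(-25)))² = (685 + (-5 + 625 + 675))² = (685 + 1295)² = 1980² = 3920400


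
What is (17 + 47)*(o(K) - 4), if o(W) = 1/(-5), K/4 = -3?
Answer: -1344/5 ≈ -268.80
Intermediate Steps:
K = -12 (K = 4*(-3) = -12)
o(W) = -1/5
(17 + 47)*(o(K) - 4) = (17 + 47)*(-1/5 - 4) = 64*(-21/5) = -1344/5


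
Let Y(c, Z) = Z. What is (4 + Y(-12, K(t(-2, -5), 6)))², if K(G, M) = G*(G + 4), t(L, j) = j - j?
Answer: 16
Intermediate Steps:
t(L, j) = 0
K(G, M) = G*(4 + G)
(4 + Y(-12, K(t(-2, -5), 6)))² = (4 + 0*(4 + 0))² = (4 + 0*4)² = (4 + 0)² = 4² = 16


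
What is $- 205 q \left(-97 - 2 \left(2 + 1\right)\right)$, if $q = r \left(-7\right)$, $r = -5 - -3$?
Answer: $295610$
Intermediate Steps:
$r = -2$ ($r = -5 + 3 = -2$)
$q = 14$ ($q = \left(-2\right) \left(-7\right) = 14$)
$- 205 q \left(-97 - 2 \left(2 + 1\right)\right) = \left(-205\right) 14 \left(-97 - 2 \left(2 + 1\right)\right) = - 2870 \left(-97 - 6\right) = \left(-2870\right) \left(-103\right) = 295610$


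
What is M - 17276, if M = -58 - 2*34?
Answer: -17402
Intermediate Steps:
M = -126 (M = -58 - 68 = -126)
M - 17276 = -126 - 17276 = -17402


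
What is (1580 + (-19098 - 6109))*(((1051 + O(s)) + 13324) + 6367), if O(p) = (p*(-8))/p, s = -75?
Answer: -489882218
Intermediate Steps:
O(p) = -8 (O(p) = (-8*p)/p = -8)
(1580 + (-19098 - 6109))*(((1051 + O(s)) + 13324) + 6367) = (1580 + (-19098 - 6109))*(((1051 - 8) + 13324) + 6367) = (1580 - 25207)*((1043 + 13324) + 6367) = -23627*(14367 + 6367) = -23627*20734 = -489882218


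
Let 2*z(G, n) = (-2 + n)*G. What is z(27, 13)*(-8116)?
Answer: -1205226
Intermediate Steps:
z(G, n) = G*(-2 + n)/2 (z(G, n) = ((-2 + n)*G)/2 = (G*(-2 + n))/2 = G*(-2 + n)/2)
z(27, 13)*(-8116) = ((½)*27*(-2 + 13))*(-8116) = ((½)*27*11)*(-8116) = (297/2)*(-8116) = -1205226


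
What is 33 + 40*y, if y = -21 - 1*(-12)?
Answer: -327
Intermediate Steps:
y = -9 (y = -21 + 12 = -9)
33 + 40*y = 33 + 40*(-9) = 33 - 360 = -327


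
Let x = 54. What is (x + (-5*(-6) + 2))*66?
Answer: 5676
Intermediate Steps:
(x + (-5*(-6) + 2))*66 = (54 + (-5*(-6) + 2))*66 = (54 + (30 + 2))*66 = (54 + 32)*66 = 86*66 = 5676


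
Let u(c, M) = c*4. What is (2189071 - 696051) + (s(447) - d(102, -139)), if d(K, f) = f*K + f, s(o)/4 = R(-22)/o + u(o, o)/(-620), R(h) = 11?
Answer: 104435051629/69285 ≈ 1.5073e+6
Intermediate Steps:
u(c, M) = 4*c
s(o) = 44/o - 4*o/155 (s(o) = 4*(11/o + (4*o)/(-620)) = 4*(11/o + (4*o)*(-1/620)) = 4*(11/o - o/155) = 44/o - 4*o/155)
d(K, f) = f + K*f (d(K, f) = K*f + f = f + K*f)
(2189071 - 696051) + (s(447) - d(102, -139)) = (2189071 - 696051) + ((44/447 - 4/155*447) - (-139)*(1 + 102)) = 1493020 + ((44*(1/447) - 1788/155) - (-139)*103) = 1493020 + ((44/447 - 1788/155) - 1*(-14317)) = 1493020 + (-792416/69285 + 14317) = 1493020 + 991160929/69285 = 104435051629/69285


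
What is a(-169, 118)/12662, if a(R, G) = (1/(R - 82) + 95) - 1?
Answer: 23593/3178162 ≈ 0.0074235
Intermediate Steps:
a(R, G) = 94 + 1/(-82 + R) (a(R, G) = (1/(-82 + R) + 95) - 1 = (95 + 1/(-82 + R)) - 1 = 94 + 1/(-82 + R))
a(-169, 118)/12662 = ((-7707 + 94*(-169))/(-82 - 169))/12662 = ((-7707 - 15886)/(-251))*(1/12662) = -1/251*(-23593)*(1/12662) = (23593/251)*(1/12662) = 23593/3178162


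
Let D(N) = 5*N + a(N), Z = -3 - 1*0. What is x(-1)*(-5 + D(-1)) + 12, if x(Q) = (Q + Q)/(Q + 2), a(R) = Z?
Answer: 38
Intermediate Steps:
Z = -3 (Z = -3 + 0 = -3)
a(R) = -3
x(Q) = 2*Q/(2 + Q) (x(Q) = (2*Q)/(2 + Q) = 2*Q/(2 + Q))
D(N) = -3 + 5*N (D(N) = 5*N - 3 = -3 + 5*N)
x(-1)*(-5 + D(-1)) + 12 = (2*(-1)/(2 - 1))*(-5 + (-3 + 5*(-1))) + 12 = (2*(-1)/1)*(-5 + (-3 - 5)) + 12 = (2*(-1)*1)*(-5 - 8) + 12 = -2*(-13) + 12 = 26 + 12 = 38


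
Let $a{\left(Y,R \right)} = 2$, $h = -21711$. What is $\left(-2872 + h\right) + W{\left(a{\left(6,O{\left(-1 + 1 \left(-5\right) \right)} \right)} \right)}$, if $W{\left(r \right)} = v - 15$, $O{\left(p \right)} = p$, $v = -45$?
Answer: $-24643$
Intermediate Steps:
$W{\left(r \right)} = -60$ ($W{\left(r \right)} = -45 - 15 = -60$)
$\left(-2872 + h\right) + W{\left(a{\left(6,O{\left(-1 + 1 \left(-5\right) \right)} \right)} \right)} = \left(-2872 - 21711\right) - 60 = -24583 - 60 = -24643$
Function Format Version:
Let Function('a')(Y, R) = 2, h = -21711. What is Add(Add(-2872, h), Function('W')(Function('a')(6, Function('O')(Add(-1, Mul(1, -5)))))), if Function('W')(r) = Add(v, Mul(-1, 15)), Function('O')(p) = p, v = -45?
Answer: -24643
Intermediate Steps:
Function('W')(r) = -60 (Function('W')(r) = Add(-45, Mul(-1, 15)) = Add(-45, -15) = -60)
Add(Add(-2872, h), Function('W')(Function('a')(6, Function('O')(Add(-1, Mul(1, -5)))))) = Add(Add(-2872, -21711), -60) = Add(-24583, -60) = -24643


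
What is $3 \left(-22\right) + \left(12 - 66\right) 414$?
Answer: $-22422$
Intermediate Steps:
$3 \left(-22\right) + \left(12 - 66\right) 414 = -66 - 22356 = -22422$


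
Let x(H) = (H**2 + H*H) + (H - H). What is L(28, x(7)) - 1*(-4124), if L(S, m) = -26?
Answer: 4098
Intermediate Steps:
x(H) = 2*H**2 (x(H) = (H**2 + H**2) + 0 = 2*H**2 + 0 = 2*H**2)
L(28, x(7)) - 1*(-4124) = -26 - 1*(-4124) = -26 + 4124 = 4098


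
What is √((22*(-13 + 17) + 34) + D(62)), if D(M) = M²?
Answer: √3966 ≈ 62.976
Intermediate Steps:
√((22*(-13 + 17) + 34) + D(62)) = √((22*(-13 + 17) + 34) + 62²) = √((22*4 + 34) + 3844) = √((88 + 34) + 3844) = √(122 + 3844) = √3966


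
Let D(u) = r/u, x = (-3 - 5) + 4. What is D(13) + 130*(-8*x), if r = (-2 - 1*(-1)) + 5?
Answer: 54084/13 ≈ 4160.3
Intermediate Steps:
r = 4 (r = (-2 + 1) + 5 = -1 + 5 = 4)
x = -4 (x = -8 + 4 = -4)
D(u) = 4/u
D(13) + 130*(-8*x) = 4/13 + 130*(-8*(-4)) = 4*(1/13) + 130*(-2*(-16)) = 4/13 + 130*32 = 4/13 + 4160 = 54084/13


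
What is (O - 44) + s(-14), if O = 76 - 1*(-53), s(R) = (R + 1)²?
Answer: 254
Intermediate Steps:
s(R) = (1 + R)²
O = 129 (O = 76 + 53 = 129)
(O - 44) + s(-14) = (129 - 44) + (1 - 14)² = 85 + (-13)² = 85 + 169 = 254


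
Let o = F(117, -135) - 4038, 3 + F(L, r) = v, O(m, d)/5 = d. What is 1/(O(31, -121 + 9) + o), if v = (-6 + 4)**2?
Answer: -1/4597 ≈ -0.00021753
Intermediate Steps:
O(m, d) = 5*d
v = 4 (v = (-2)**2 = 4)
F(L, r) = 1 (F(L, r) = -3 + 4 = 1)
o = -4037 (o = 1 - 4038 = -4037)
1/(O(31, -121 + 9) + o) = 1/(5*(-121 + 9) - 4037) = 1/(5*(-112) - 4037) = 1/(-560 - 4037) = 1/(-4597) = -1/4597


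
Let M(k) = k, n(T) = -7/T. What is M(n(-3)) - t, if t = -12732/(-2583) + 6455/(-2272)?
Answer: 159945/652064 ≈ 0.24529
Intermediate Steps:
t = 4084613/1956192 (t = -12732*(-1/2583) + 6455*(-1/2272) = 4244/861 - 6455/2272 = 4084613/1956192 ≈ 2.0880)
M(n(-3)) - t = -7/(-3) - 1*4084613/1956192 = -7*(-⅓) - 4084613/1956192 = 7/3 - 4084613/1956192 = 159945/652064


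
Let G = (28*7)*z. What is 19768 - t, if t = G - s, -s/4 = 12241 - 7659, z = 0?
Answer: 1440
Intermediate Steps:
s = -18328 (s = -4*(12241 - 7659) = -4*4582 = -18328)
G = 0 (G = (28*7)*0 = 196*0 = 0)
t = 18328 (t = 0 - 1*(-18328) = 0 + 18328 = 18328)
19768 - t = 19768 - 1*18328 = 19768 - 18328 = 1440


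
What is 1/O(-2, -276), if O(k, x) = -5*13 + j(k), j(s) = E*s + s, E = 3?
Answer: -1/73 ≈ -0.013699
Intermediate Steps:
j(s) = 4*s (j(s) = 3*s + s = 4*s)
O(k, x) = -65 + 4*k (O(k, x) = -5*13 + 4*k = -65 + 4*k)
1/O(-2, -276) = 1/(-65 + 4*(-2)) = 1/(-65 - 8) = 1/(-73) = -1/73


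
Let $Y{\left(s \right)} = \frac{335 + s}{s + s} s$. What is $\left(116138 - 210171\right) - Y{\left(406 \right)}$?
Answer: $- \frac{188807}{2} \approx -94404.0$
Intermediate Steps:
$Y{\left(s \right)} = \frac{335}{2} + \frac{s}{2}$ ($Y{\left(s \right)} = \frac{335 + s}{2 s} s = \frac{335}{2} + \frac{s}{2}$)
$\left(116138 - 210171\right) - Y{\left(406 \right)} = \left(116138 - 210171\right) - \left(\frac{335}{2} + \frac{1}{2} \cdot 406\right) = \left(116138 - 210171\right) - \left(\frac{335}{2} + 203\right) = -94033 - \frac{741}{2} = - \frac{188807}{2}$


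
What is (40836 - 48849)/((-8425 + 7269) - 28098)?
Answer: 8013/29254 ≈ 0.27391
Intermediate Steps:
(40836 - 48849)/((-8425 + 7269) - 28098) = -8013/(-1156 - 28098) = -8013/(-29254) = -8013*(-1/29254) = 8013/29254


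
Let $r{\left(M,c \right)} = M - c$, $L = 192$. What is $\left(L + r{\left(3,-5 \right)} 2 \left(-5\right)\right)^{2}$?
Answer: $12544$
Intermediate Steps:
$\left(L + r{\left(3,-5 \right)} 2 \left(-5\right)\right)^{2} = \left(192 + \left(3 - -5\right) 2 \left(-5\right)\right)^{2} = \left(192 + \left(3 + 5\right) 2 \left(-5\right)\right)^{2} = \left(192 + 8 \cdot 2 \left(-5\right)\right)^{2} = \left(192 + 16 \left(-5\right)\right)^{2} = \left(192 - 80\right)^{2} = 112^{2} = 12544$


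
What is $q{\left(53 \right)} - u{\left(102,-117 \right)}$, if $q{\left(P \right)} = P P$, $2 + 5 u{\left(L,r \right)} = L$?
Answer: $2789$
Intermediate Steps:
$u{\left(L,r \right)} = - \frac{2}{5} + \frac{L}{5}$
$q{\left(P \right)} = P^{2}$
$q{\left(53 \right)} - u{\left(102,-117 \right)} = 53^{2} - \left(- \frac{2}{5} + \frac{1}{5} \cdot 102\right) = 2809 - \left(- \frac{2}{5} + \frac{102}{5}\right) = 2809 - 20 = 2789$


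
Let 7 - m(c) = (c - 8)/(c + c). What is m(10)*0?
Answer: 0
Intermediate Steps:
m(c) = 7 - (-8 + c)/(2*c) (m(c) = 7 - (c - 8)/(c + c) = 7 - (-8 + c)/(2*c))
m(10)*0 = (13/2 + 4/10)*0 = (13/2 + 4*(⅒))*0 = (13/2 + ⅖)*0 = (69/10)*0 = 0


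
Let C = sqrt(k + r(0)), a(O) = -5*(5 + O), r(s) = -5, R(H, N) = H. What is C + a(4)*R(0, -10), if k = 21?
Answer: 4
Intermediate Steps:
a(O) = -25 - 5*O
C = 4 (C = sqrt(21 - 5) = sqrt(16) = 4)
C + a(4)*R(0, -10) = 4 + (-25 - 5*4)*0 = 4 + (-25 - 20)*0 = 4 - 45*0 = 4 + 0 = 4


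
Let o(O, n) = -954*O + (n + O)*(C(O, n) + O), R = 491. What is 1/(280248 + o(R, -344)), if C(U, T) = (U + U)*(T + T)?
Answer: -1/99431541 ≈ -1.0057e-8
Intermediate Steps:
C(U, T) = 4*T*U (C(U, T) = (2*U)*(2*T) = 4*T*U)
o(O, n) = -954*O + (O + n)*(O + 4*O*n) (o(O, n) = -954*O + (n + O)*(4*n*O + O) = -954*O + (O + n)*(4*O*n + O) = -954*O + (O + n)*(O + 4*O*n))
1/(280248 + o(R, -344)) = 1/(280248 + 491*(-954 + 491 - 344 + 4*(-344)**2 + 4*491*(-344))) = 1/(280248 + 491*(-954 + 491 - 344 + 4*118336 - 675616)) = 1/(280248 + 491*(-954 + 491 - 344 + 473344 - 675616)) = 1/(280248 + 491*(-203079)) = 1/(280248 - 99711789) = 1/(-99431541) = -1/99431541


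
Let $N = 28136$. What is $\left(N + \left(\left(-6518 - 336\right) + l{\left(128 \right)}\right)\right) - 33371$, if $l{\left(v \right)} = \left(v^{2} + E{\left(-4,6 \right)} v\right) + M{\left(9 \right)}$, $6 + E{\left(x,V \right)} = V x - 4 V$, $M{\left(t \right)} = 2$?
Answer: $-2615$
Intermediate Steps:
$E{\left(x,V \right)} = -6 - 4 V + V x$ ($E{\left(x,V \right)} = -6 + \left(V x - 4 V\right) = -6 + \left(- 4 V + V x\right) = -6 - 4 V + V x$)
$l{\left(v \right)} = 2 + v^{2} - 54 v$ ($l{\left(v \right)} = \left(v^{2} + \left(-6 - 24 + 6 \left(-4\right)\right) v\right) + 2 = \left(v^{2} + \left(-6 - 24 - 24\right) v\right) + 2 = \left(v^{2} - 54 v\right) + 2 = 2 + v^{2} - 54 v$)
$\left(N + \left(\left(-6518 - 336\right) + l{\left(128 \right)}\right)\right) - 33371 = \left(28136 + \left(\left(-6518 - 336\right) + \left(2 + 128^{2} - 6912\right)\right)\right) - 33371 = \left(28136 + \left(\left(-6518 - 336\right) + \left(2 + 16384 - 6912\right)\right)\right) - 33371 = \left(28136 + \left(-6854 + 9474\right)\right) - 33371 = \left(28136 + 2620\right) - 33371 = 30756 - 33371 = -2615$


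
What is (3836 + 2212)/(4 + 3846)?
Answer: 432/275 ≈ 1.5709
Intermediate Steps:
(3836 + 2212)/(4 + 3846) = 6048/3850 = 6048*(1/3850) = 432/275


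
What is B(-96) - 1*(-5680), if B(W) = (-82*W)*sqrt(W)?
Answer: 5680 + 31488*I*sqrt(6) ≈ 5680.0 + 77130.0*I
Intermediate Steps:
B(W) = -82*W**(3/2)
B(-96) - 1*(-5680) = -(-31488)*I*sqrt(6) - 1*(-5680) = -(-31488)*I*sqrt(6) + 5680 = 31488*I*sqrt(6) + 5680 = 5680 + 31488*I*sqrt(6)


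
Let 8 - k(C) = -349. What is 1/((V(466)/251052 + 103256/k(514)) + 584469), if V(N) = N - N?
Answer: 357/208758689 ≈ 1.7101e-6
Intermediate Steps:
k(C) = 357 (k(C) = 8 - 1*(-349) = 8 + 349 = 357)
V(N) = 0
1/((V(466)/251052 + 103256/k(514)) + 584469) = 1/((0/251052 + 103256/357) + 584469) = 1/((0*(1/251052) + 103256*(1/357)) + 584469) = 1/((0 + 103256/357) + 584469) = 1/(103256/357 + 584469) = 1/(208758689/357) = 357/208758689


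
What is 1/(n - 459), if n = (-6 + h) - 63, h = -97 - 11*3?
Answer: -1/658 ≈ -0.0015198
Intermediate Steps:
h = -130 (h = -97 - 1*33 = -97 - 33 = -130)
n = -199 (n = (-6 - 130) - 63 = -136 - 63 = -199)
1/(n - 459) = 1/(-199 - 459) = 1/(-658) = -1/658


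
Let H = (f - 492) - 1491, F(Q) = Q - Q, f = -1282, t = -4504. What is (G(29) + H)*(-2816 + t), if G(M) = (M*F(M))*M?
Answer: 23899800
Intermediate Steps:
F(Q) = 0
H = -3265 (H = (-1282 - 492) - 1491 = -1774 - 1491 = -3265)
G(M) = 0 (G(M) = (M*0)*M = 0*M = 0)
(G(29) + H)*(-2816 + t) = (0 - 3265)*(-2816 - 4504) = -3265*(-7320) = 23899800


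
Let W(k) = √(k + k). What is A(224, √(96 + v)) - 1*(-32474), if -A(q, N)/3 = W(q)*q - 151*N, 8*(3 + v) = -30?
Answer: 32474 - 5376*√7 + 453*√357/2 ≈ 22530.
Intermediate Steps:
v = -27/4 (v = -3 + (⅛)*(-30) = -3 - 15/4 = -27/4 ≈ -6.7500)
W(k) = √2*√k (W(k) = √(2*k) = √2*√k)
A(q, N) = 453*N - 3*√2*q^(3/2) (A(q, N) = -3*((√2*√q)*q - 151*N) = -3*(√2*q^(3/2) - 151*N) = -3*(-151*N + √2*q^(3/2)) = 453*N - 3*√2*q^(3/2))
A(224, √(96 + v)) - 1*(-32474) = (453*√(96 - 27/4) - 3*√2*224^(3/2)) - 1*(-32474) = (453*√(357/4) - 3*√2*896*√14) + 32474 = (453*(√357/2) - 5376*√7) + 32474 = (453*√357/2 - 5376*√7) + 32474 = (-5376*√7 + 453*√357/2) + 32474 = 32474 - 5376*√7 + 453*√357/2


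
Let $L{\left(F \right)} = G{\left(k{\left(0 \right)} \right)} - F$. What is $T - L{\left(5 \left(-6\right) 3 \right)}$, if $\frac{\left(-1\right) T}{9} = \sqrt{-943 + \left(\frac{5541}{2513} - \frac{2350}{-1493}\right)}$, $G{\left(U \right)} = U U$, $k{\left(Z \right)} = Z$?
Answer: $-90 - \frac{18 i \sqrt{3305311696625729}}{3751909} \approx -90.0 - 275.82 i$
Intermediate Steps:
$G{\left(U \right)} = U^{2}$
$T = - \frac{18 i \sqrt{3305311696625729}}{3751909}$ ($T = - 9 \sqrt{-943 + \left(\frac{5541}{2513} - \frac{2350}{-1493}\right)} = - 9 \sqrt{-943 + \left(5541 \cdot \frac{1}{2513} - - \frac{2350}{1493}\right)} = - 9 \sqrt{-943 + \left(\frac{5541}{2513} + \frac{2350}{1493}\right)} = - 9 \sqrt{-943 + \frac{14178263}{3751909}} = - 9 \sqrt{- \frac{3523871924}{3751909}} = - 9 \frac{2 i \sqrt{3305311696625729}}{3751909} = - \frac{18 i \sqrt{3305311696625729}}{3751909} \approx - 275.82 i$)
$L{\left(F \right)} = - F$ ($L{\left(F \right)} = 0^{2} - F = 0 - F = - F$)
$T - L{\left(5 \left(-6\right) 3 \right)} = - \frac{18 i \sqrt{3305311696625729}}{3751909} - - 5 \left(-6\right) 3 = - \frac{18 i \sqrt{3305311696625729}}{3751909} - - \left(-30\right) 3 = - \frac{18 i \sqrt{3305311696625729}}{3751909} - \left(-1\right) \left(-90\right) = - \frac{18 i \sqrt{3305311696625729}}{3751909} - 90 = -90 - \frac{18 i \sqrt{3305311696625729}}{3751909}$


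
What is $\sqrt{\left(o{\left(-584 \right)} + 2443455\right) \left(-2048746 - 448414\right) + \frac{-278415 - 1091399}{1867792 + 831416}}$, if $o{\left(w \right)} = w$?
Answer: $\frac{i \sqrt{308643486611678119622683}}{224934} \approx 2.4699 \cdot 10^{6} i$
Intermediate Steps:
$\sqrt{\left(o{\left(-584 \right)} + 2443455\right) \left(-2048746 - 448414\right) + \frac{-278415 - 1091399}{1867792 + 831416}} = \sqrt{\left(-584 + 2443455\right) \left(-2048746 - 448414\right) + \frac{-278415 - 1091399}{1867792 + 831416}} = \sqrt{2442871 \left(-2497160\right) - \frac{1369814}{2699208}} = \sqrt{-6100239746360 - \frac{684907}{1349604}} = \sqrt{- \frac{8232907962647126347}{1349604}} = \frac{i \sqrt{308643486611678119622683}}{224934}$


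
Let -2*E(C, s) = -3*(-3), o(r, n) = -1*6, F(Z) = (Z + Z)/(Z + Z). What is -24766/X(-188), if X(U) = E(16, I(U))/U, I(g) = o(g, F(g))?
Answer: -9312016/9 ≈ -1.0347e+6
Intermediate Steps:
F(Z) = 1 (F(Z) = (2*Z)/((2*Z)) = (2*Z)*(1/(2*Z)) = 1)
o(r, n) = -6
I(g) = -6
E(C, s) = -9/2 (E(C, s) = -(-3)*(-3)/2 = -½*9 = -9/2)
X(U) = -9/(2*U)
-24766/X(-188) = -24766/((-9/2/(-188))) = -24766/((-9/2*(-1/188))) = -24766/9/376 = -24766*376/9 = -9312016/9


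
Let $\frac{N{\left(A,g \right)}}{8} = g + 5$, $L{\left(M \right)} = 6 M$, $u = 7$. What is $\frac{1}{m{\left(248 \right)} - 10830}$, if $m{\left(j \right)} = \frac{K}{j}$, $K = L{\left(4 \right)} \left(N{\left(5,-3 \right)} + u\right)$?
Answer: $- \frac{31}{335661} \approx -9.2355 \cdot 10^{-5}$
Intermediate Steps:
$N{\left(A,g \right)} = 40 + 8 g$ ($N{\left(A,g \right)} = 8 \left(g + 5\right) = 8 \left(5 + g\right) = 40 + 8 g$)
$K = 552$ ($K = 6 \cdot 4 \left(\left(40 + 8 \left(-3\right)\right) + 7\right) = 24 \left(\left(40 - 24\right) + 7\right) = 24 \left(16 + 7\right) = 24 \cdot 23 = 552$)
$m{\left(j \right)} = \frac{552}{j}$
$\frac{1}{m{\left(248 \right)} - 10830} = \frac{1}{\frac{552}{248} - 10830} = \frac{1}{552 \cdot \frac{1}{248} - 10830} = \frac{1}{\frac{69}{31} - 10830} = \frac{1}{- \frac{335661}{31}} = - \frac{31}{335661}$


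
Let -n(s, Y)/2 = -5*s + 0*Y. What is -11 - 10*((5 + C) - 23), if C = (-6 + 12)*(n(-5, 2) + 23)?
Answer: 1789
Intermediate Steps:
n(s, Y) = 10*s (n(s, Y) = -2*(-5*s + 0*Y) = -2*(-5*s + 0) = -(-10)*s = 10*s)
C = -162 (C = (-6 + 12)*(10*(-5) + 23) = 6*(-50 + 23) = 6*(-27) = -162)
-11 - 10*((5 + C) - 23) = -11 - 10*((5 - 162) - 23) = -11 - 10*(-157 - 23) = -11 - 10*(-180) = -11 + 1800 = 1789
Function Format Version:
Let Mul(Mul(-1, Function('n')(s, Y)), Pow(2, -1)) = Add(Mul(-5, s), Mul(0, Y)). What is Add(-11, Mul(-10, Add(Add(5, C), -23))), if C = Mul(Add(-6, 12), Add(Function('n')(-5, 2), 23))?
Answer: 1789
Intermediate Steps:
Function('n')(s, Y) = Mul(10, s) (Function('n')(s, Y) = Mul(-2, Add(Mul(-5, s), Mul(0, Y))) = Mul(-2, Add(Mul(-5, s), 0)) = Mul(-2, Mul(-5, s)) = Mul(10, s))
C = -162 (C = Mul(Add(-6, 12), Add(Mul(10, -5), 23)) = Mul(6, Add(-50, 23)) = Mul(6, -27) = -162)
Add(-11, Mul(-10, Add(Add(5, C), -23))) = Add(-11, Mul(-10, Add(Add(5, -162), -23))) = Add(-11, Mul(-10, Add(-157, -23))) = Add(-11, Mul(-10, -180)) = Add(-11, 1800) = 1789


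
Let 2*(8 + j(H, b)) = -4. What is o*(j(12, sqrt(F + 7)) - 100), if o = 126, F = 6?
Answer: -13860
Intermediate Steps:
j(H, b) = -10 (j(H, b) = -8 + (1/2)*(-4) = -8 - 2 = -10)
o*(j(12, sqrt(F + 7)) - 100) = 126*(-10 - 100) = 126*(-110) = -13860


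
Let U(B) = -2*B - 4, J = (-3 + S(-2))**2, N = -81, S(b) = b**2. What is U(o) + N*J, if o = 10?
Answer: -105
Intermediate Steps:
J = 1 (J = (-3 + (-2)**2)**2 = (-3 + 4)**2 = 1**2 = 1)
U(B) = -4 - 2*B
U(o) + N*J = (-4 - 2*10) - 81*1 = (-4 - 20) - 81 = -24 - 81 = -105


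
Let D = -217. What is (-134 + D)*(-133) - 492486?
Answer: -445803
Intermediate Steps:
(-134 + D)*(-133) - 492486 = (-134 - 217)*(-133) - 492486 = -351*(-133) - 492486 = 46683 - 492486 = -445803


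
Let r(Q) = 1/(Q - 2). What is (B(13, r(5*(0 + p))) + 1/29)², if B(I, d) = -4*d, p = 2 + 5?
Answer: 6889/915849 ≈ 0.0075220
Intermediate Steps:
p = 7
r(Q) = 1/(-2 + Q)
(B(13, r(5*(0 + p))) + 1/29)² = (-4/(-2 + 5*(0 + 7)) + 1/29)² = (-4/(-2 + 5*7) + 1/29)² = (-4/(-2 + 35) + 1/29)² = (-4/33 + 1/29)² = (-83/957)² = 6889/915849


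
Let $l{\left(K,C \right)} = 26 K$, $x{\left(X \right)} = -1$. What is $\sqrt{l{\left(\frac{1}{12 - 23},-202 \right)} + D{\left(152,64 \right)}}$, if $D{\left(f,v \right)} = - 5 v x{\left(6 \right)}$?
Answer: $\frac{\sqrt{38434}}{11} \approx 17.822$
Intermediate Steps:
$D{\left(f,v \right)} = 5 v$ ($D{\left(f,v \right)} = - 5 v \left(-1\right) = 5 v$)
$\sqrt{l{\left(\frac{1}{12 - 23},-202 \right)} + D{\left(152,64 \right)}} = \sqrt{\frac{26}{12 - 23} + 5 \cdot 64} = \sqrt{\frac{26}{-11} + 320} = \sqrt{26 \left(- \frac{1}{11}\right) + 320} = \sqrt{- \frac{26}{11} + 320} = \sqrt{\frac{3494}{11}} = \frac{\sqrt{38434}}{11}$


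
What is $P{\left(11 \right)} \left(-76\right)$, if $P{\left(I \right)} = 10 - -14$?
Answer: $-1824$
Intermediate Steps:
$P{\left(I \right)} = 24$ ($P{\left(I \right)} = 10 + 14 = 24$)
$P{\left(11 \right)} \left(-76\right) = 24 \left(-76\right) = -1824$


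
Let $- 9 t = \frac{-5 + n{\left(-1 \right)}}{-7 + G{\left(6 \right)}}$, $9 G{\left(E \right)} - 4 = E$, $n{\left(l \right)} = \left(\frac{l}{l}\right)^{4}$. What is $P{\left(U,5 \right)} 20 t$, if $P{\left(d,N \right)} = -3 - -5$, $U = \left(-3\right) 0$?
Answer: $- \frac{160}{53} \approx -3.0189$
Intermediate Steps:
$n{\left(l \right)} = 1$ ($n{\left(l \right)} = 1^{4} = 1$)
$G{\left(E \right)} = \frac{4}{9} + \frac{E}{9}$
$U = 0$
$P{\left(d,N \right)} = 2$ ($P{\left(d,N \right)} = -3 + 5 = 2$)
$t = - \frac{4}{53}$ ($t = - \frac{\left(-5 + 1\right) \frac{1}{-7 + \left(\frac{4}{9} + \frac{1}{9} \cdot 6\right)}}{9} = - \frac{\left(-4\right) \frac{1}{-7 + \left(\frac{4}{9} + \frac{2}{3}\right)}}{9} = - \frac{\left(-4\right) \frac{1}{-7 + \frac{10}{9}}}{9} = - \frac{\left(-4\right) \frac{1}{- \frac{53}{9}}}{9} = - \frac{\left(-4\right) \left(- \frac{9}{53}\right)}{9} = \left(- \frac{1}{9}\right) \frac{36}{53} = - \frac{4}{53} \approx -0.075472$)
$P{\left(U,5 \right)} 20 t = 2 \cdot 20 \left(- \frac{4}{53}\right) = 40 \left(- \frac{4}{53}\right) = - \frac{160}{53}$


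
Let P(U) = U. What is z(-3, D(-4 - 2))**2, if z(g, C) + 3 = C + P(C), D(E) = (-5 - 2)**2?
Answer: 9025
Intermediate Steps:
D(E) = 49 (D(E) = (-7)**2 = 49)
z(g, C) = -3 + 2*C (z(g, C) = -3 + (C + C) = -3 + 2*C)
z(-3, D(-4 - 2))**2 = (-3 + 2*49)**2 = (-3 + 98)**2 = 95**2 = 9025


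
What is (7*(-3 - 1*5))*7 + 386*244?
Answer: 93792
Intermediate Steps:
(7*(-3 - 1*5))*7 + 386*244 = (7*(-3 - 5))*7 + 94184 = (7*(-8))*7 + 94184 = -56*7 + 94184 = -392 + 94184 = 93792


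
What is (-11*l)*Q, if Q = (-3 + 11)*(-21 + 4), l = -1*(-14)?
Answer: 20944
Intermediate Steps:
l = 14
Q = -136 (Q = 8*(-17) = -136)
(-11*l)*Q = -11*14*(-136) = -154*(-136) = 20944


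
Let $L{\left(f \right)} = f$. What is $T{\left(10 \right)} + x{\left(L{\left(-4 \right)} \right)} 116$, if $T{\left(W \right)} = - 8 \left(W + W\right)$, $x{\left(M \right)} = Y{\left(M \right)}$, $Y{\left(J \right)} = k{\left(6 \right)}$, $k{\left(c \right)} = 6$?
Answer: $536$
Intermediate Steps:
$Y{\left(J \right)} = 6$
$x{\left(M \right)} = 6$
$T{\left(W \right)} = - 16 W$ ($T{\left(W \right)} = - 8 \cdot 2 W = - 16 W$)
$T{\left(10 \right)} + x{\left(L{\left(-4 \right)} \right)} 116 = \left(-16\right) 10 + 6 \cdot 116 = -160 + 696 = 536$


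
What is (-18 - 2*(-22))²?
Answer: 676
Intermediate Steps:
(-18 - 2*(-22))² = (-18 + 44)² = 26² = 676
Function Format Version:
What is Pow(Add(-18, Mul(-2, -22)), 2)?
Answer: 676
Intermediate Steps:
Pow(Add(-18, Mul(-2, -22)), 2) = Pow(Add(-18, 44), 2) = Pow(26, 2) = 676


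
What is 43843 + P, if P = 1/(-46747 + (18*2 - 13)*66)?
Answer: 1982975046/45229 ≈ 43843.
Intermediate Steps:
P = -1/45229 (P = 1/(-46747 + (36 - 13)*66) = 1/(-46747 + 23*66) = 1/(-46747 + 1518) = 1/(-45229) = -1/45229 ≈ -2.2110e-5)
43843 + P = 43843 - 1/45229 = 1982975046/45229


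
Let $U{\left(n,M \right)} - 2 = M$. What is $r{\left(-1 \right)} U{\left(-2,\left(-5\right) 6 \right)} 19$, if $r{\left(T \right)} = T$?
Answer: $532$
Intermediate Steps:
$U{\left(n,M \right)} = 2 + M$
$r{\left(-1 \right)} U{\left(-2,\left(-5\right) 6 \right)} 19 = - (2 - 30) 19 = \left(-1\right) \left(-28\right) 19 = 28 \cdot 19 = 532$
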